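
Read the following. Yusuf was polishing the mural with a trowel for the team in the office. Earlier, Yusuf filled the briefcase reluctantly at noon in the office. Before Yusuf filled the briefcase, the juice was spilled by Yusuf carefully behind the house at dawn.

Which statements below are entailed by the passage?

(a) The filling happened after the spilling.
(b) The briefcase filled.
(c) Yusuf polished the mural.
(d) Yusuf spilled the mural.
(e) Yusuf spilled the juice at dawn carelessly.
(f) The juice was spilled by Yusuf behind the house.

(a) Entailed — the narrative places the spilling before the filling.
(b) Entailed — 'Yusuf filled the briefcase' is causative; it entails the inchoative 'the briefcase filled'.
(c) Entailed — 'polish' is an activity; 'was polishing' entails that some polishing happened, so 'polished' holds.
(d) Not entailed — Yusuf spilled the juice, not the mural; the mural belongs to the polishing event.
(e) Not entailed — 'carelessly' adds a manner not in (and inconsistent with) the original.
(f) Entailed — this follows by dropping conjuncts from the spilling event's description.

(a), (b), (c), (f)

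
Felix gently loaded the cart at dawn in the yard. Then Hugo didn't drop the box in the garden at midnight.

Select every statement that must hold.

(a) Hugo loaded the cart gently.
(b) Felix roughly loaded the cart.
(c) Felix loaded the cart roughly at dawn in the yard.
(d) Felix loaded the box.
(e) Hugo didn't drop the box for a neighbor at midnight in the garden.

(a) Not entailed — the passage has Felix loading the cart, not Hugo.
(b) Not entailed — 'roughly' adds a manner not in (and inconsistent with) the original.
(c) Not entailed — 'roughly' adds a manner not in (and inconsistent with) the original.
(d) Not entailed — Felix loaded the cart, not the box; the box belongs to the dropping event.
(e) Entailed — under negation, adding a further restriction is entailed: if no such dropping event occurred, none occurred for a neighbor either.

(e)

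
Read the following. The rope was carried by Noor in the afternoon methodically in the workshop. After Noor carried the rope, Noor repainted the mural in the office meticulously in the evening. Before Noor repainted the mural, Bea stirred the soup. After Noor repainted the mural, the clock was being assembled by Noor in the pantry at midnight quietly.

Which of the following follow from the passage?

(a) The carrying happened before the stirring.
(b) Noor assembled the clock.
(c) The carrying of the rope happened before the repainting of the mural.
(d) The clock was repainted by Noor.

(a) Not entailed — the narrative doesn't order the carrying relative to the stirring.
(b) Not entailed — 'was assembling' is progressive on an accomplishment; it does not entail the completed 'assembled'.
(c) Entailed — the narrative places the carrying before the repainting.
(d) Not entailed — Noor repainted the mural, not the clock; the clock belongs to the assembling event.

(c)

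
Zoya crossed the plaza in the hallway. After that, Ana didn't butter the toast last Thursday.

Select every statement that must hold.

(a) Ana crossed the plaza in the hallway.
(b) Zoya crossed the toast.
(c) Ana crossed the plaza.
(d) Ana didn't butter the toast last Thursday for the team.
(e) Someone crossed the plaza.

(a) Not entailed — the passage has Zoya crossing the plaza, not Ana.
(b) Not entailed — Zoya crossed the plaza, not the toast; the toast belongs to the buttering event.
(c) Not entailed — the passage has Zoya crossing the plaza, not Ana.
(d) Entailed — under negation, adding a further restriction is entailed: if no such buttering event occurred, none occurred for the team either.
(e) Entailed — the original entails any weakening of itself; this just drops 'in the hallway' and generalizes the agent.

(d), (e)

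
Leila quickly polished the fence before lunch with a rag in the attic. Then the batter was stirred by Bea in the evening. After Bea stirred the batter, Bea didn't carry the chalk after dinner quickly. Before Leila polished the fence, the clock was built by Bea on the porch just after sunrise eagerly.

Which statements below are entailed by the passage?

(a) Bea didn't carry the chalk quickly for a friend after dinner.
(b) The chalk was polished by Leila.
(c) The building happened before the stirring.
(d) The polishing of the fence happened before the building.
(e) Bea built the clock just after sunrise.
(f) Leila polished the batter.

(a), (c), (e)

(a) Entailed — under negation, adding a further restriction is entailed: if no such carrying event occurred, none occurred for a friend either.
(b) Not entailed — Leila polished the fence, not the chalk; the chalk belongs to the carrying event.
(c) Entailed — the narrative places the building before the stirring.
(d) Not entailed — the narrative places the building before the polishing, not after.
(e) Entailed — the original entails any weakening of itself; this just drops 'eagerly', 'on the porch'.
(f) Not entailed — Leila polished the fence, not the batter; the batter belongs to the stirring event.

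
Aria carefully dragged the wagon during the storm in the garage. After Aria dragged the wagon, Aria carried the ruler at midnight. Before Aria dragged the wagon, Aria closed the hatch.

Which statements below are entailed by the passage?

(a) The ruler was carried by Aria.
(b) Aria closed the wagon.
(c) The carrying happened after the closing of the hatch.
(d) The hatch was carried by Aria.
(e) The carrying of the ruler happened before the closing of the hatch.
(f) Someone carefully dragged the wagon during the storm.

(a) Entailed — this follows by dropping conjuncts from the carrying event's description.
(b) Not entailed — Aria closed the hatch, not the wagon; the wagon belongs to the dragging event.
(c) Entailed — the narrative places the closing before the carrying.
(d) Not entailed — Aria carried the ruler, not the hatch; the hatch belongs to the closing event.
(e) Not entailed — the narrative places the closing before the carrying, not after.
(f) Entailed — every conjunct here is already in the original dragging event.

(a), (c), (f)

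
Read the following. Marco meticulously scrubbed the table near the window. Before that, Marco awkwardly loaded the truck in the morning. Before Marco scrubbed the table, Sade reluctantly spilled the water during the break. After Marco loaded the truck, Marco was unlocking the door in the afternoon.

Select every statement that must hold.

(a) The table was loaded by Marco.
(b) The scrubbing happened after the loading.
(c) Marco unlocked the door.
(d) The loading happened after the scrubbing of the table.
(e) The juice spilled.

(a) Not entailed — Marco loaded the truck, not the table; the table belongs to the scrubbing event.
(b) Entailed — the narrative places the loading before the scrubbing.
(c) Not entailed — 'was unlocking' is progressive on an accomplishment; it does not entail the completed 'unlocked'.
(d) Not entailed — the narrative places the loading before the scrubbing, not after.
(e) Not entailed — the water is what spilled, not the juice.

(b)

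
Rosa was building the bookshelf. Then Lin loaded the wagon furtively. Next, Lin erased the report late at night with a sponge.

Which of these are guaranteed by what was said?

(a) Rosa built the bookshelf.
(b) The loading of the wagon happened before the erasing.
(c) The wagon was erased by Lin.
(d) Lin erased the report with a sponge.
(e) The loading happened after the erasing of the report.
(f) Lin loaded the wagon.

(b), (d), (f)

(a) Not entailed — 'was building' is progressive on an accomplishment; it does not entail the completed 'built'.
(b) Entailed — the narrative places the loading before the erasing.
(c) Not entailed — Lin erased the report, not the wagon; the wagon belongs to the loading event.
(d) Entailed — dropping 'late at night' leaves a sub-description the original still satisfies.
(e) Not entailed — the narrative places the loading before the erasing, not after.
(f) Entailed — dropping 'furtively' leaves a sub-description the original still satisfies.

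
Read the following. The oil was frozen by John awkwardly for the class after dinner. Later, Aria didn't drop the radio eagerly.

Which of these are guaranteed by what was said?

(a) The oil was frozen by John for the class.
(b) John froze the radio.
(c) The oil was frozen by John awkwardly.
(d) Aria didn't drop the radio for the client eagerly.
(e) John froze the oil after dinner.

(a), (c), (d), (e)

(a) Entailed — every conjunct here is already in the original freezing event.
(b) Not entailed — John froze the oil, not the radio; the radio belongs to the dropping event.
(c) Entailed — the original entails any weakening of itself; this just drops 'for the class', 'after dinner'.
(d) Entailed — under negation, adding a further restriction is entailed: if no such dropping event occurred, none occurred for the client either.
(e) Entailed — this follows by dropping conjuncts from the freezing event's description.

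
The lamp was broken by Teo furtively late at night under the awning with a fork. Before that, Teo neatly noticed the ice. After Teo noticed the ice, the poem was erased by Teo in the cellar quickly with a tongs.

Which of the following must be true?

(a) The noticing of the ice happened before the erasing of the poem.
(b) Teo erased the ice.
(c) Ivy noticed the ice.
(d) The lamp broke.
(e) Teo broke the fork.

(a), (d)

(a) Entailed — the narrative places the noticing before the erasing.
(b) Not entailed — Teo erased the poem, not the ice; the ice belongs to the noticing event.
(c) Not entailed — the passage has Teo noticing the ice, not Ivy.
(d) Entailed — 'Teo broke the lamp' is causative; it entails the inchoative 'the lamp broke'.
(e) Not entailed — the fork is the instrument, not what was broken.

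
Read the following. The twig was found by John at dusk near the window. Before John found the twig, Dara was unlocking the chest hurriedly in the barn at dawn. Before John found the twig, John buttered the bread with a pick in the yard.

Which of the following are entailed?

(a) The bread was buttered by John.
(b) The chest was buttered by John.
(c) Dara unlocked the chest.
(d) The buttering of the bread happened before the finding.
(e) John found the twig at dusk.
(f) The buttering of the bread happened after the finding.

(a) Entailed — the original entails any weakening of itself; this just drops 'with a pick', 'in the yard'.
(b) Not entailed — John buttered the bread, not the chest; the chest belongs to the unlocking event.
(c) Not entailed — 'was unlocking' is progressive on an accomplishment; it does not entail the completed 'unlocked'.
(d) Entailed — the narrative places the buttering before the finding.
(e) Entailed — this follows by dropping conjuncts from the finding event's description.
(f) Not entailed — the narrative places the buttering before the finding, not after.

(a), (d), (e)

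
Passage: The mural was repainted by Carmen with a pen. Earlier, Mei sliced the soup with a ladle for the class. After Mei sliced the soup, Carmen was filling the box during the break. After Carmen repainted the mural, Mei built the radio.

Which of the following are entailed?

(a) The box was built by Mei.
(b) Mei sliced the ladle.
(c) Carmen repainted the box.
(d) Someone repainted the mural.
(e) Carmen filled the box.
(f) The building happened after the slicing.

(d), (f)

(a) Not entailed — Mei built the radio, not the box; the box belongs to the filling event.
(b) Not entailed — the ladle is the instrument, not what was sliced.
(c) Not entailed — Carmen repainted the mural, not the box; the box belongs to the filling event.
(d) Entailed — every conjunct here is already in the original repainting event.
(e) Not entailed — 'was filling' is progressive on an accomplishment; it does not entail the completed 'filled'.
(f) Entailed — the narrative places the slicing before the building.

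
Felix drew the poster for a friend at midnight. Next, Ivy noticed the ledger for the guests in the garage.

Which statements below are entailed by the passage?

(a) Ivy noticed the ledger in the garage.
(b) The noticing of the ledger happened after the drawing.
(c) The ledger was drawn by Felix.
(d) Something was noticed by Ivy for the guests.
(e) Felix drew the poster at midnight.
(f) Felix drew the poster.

(a), (b), (d), (e), (f)

(a) Entailed — the original entails any weakening of itself; this just drops 'for the guests'.
(b) Entailed — the narrative places the drawing before the noticing.
(c) Not entailed — Felix drew the poster, not the ledger; the ledger belongs to the noticing event.
(d) Entailed — dropping 'in the garage' and generalizing the patient leaves a sub-description the original still satisfies.
(e) Entailed — every conjunct here is already in the original drawing event.
(f) Entailed — this follows by dropping conjuncts from the drawing event's description.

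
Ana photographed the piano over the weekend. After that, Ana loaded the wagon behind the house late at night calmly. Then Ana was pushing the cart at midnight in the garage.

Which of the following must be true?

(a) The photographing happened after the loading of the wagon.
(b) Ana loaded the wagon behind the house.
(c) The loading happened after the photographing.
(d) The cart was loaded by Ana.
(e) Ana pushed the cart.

(b), (c), (e)

(a) Not entailed — the narrative places the photographing before the loading, not after.
(b) Entailed — every conjunct here is already in the original loading event.
(c) Entailed — the narrative places the photographing before the loading.
(d) Not entailed — Ana loaded the wagon, not the cart; the cart belongs to the pushing event.
(e) Entailed — 'push' is an activity; 'was pushing' entails that some pushing happened, so 'pushed' holds.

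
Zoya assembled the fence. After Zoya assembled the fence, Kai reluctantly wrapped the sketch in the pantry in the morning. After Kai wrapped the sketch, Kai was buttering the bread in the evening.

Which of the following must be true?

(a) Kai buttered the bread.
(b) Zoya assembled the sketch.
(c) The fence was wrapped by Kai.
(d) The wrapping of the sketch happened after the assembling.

(a) Not entailed — 'was buttering' is progressive on an accomplishment; it does not entail the completed 'buttered'.
(b) Not entailed — Zoya assembled the fence, not the sketch; the sketch belongs to the wrapping event.
(c) Not entailed — Kai wrapped the sketch, not the fence; the fence belongs to the assembling event.
(d) Entailed — the narrative places the assembling before the wrapping.

(d)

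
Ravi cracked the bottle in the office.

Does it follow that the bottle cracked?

'Ravi cracked the bottle' is the causative; it entails the inchoative 'the bottle cracked'.

yes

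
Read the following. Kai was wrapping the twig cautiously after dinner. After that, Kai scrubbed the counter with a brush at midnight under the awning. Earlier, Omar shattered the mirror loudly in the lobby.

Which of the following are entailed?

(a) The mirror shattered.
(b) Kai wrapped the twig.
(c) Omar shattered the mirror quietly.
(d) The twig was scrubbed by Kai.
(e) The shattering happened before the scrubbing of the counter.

(a), (e)

(a) Entailed — 'Omar shattered the mirror' is causative; it entails the inchoative 'the mirror shattered'.
(b) Not entailed — 'was wrapping' is progressive on an accomplishment; it does not entail the completed 'wrapped'.
(c) Not entailed — 'quietly' adds a manner not in (and inconsistent with) the original.
(d) Not entailed — Kai scrubbed the counter, not the twig; the twig belongs to the wrapping event.
(e) Entailed — the narrative places the shattering before the scrubbing.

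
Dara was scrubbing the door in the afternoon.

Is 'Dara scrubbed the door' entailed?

yes

'scrub' is atelic; if Dara was scrubbing the door, then Dara scrubbed the door (for some time).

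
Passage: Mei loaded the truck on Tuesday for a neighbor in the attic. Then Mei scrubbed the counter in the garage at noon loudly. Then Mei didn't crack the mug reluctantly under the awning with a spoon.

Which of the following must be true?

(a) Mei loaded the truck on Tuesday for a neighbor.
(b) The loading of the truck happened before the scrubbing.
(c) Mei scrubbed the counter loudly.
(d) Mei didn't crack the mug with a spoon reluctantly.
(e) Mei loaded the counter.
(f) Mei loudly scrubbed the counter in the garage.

(a) Entailed — every conjunct here is already in the original loading event.
(b) Entailed — the narrative places the loading before the scrubbing.
(c) Entailed — dropping 'in the garage', 'at noon' leaves a sub-description the original still satisfies.
(d) Not entailed — dropping 'under the awning' under negation is not valid — the original leaves open that Mei cracked the mug some other way.
(e) Not entailed — Mei loaded the truck, not the counter; the counter belongs to the scrubbing event.
(f) Entailed — dropping 'at noon' leaves a sub-description the original still satisfies.

(a), (b), (c), (f)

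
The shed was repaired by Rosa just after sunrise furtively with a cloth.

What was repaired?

'the shed' marks the patient of the repairing event.

the shed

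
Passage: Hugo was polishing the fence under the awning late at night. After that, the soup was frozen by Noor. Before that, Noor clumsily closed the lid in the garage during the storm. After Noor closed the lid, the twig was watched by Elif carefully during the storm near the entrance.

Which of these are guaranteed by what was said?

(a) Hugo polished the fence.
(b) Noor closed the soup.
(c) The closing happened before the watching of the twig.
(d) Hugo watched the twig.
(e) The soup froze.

(a) Entailed — 'polish' is an activity; 'was polishing' entails that some polishing happened, so 'polished' holds.
(b) Not entailed — Noor closed the lid, not the soup; the soup belongs to the freezing event.
(c) Entailed — the narrative places the closing before the watching.
(d) Not entailed — the passage has Elif watching the twig, not Hugo.
(e) Entailed — 'Noor froze the soup' is causative; it entails the inchoative 'the soup froze'.

(a), (c), (e)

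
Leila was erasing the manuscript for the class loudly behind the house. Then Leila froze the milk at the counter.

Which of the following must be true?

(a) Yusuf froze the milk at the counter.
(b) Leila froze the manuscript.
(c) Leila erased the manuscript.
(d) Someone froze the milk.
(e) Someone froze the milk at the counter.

(a) Not entailed — the passage has Leila freezing the milk, not Yusuf.
(b) Not entailed — Leila froze the milk, not the manuscript; the manuscript belongs to the erasing event.
(c) Not entailed — 'was erasing' is progressive on an accomplishment; it does not entail the completed 'erased'.
(d) Entailed — dropping 'at the counter' and generalizing the agent leaves a sub-description the original still satisfies.
(e) Entailed — generalizing the agent leaves a sub-description the original still satisfies.

(d), (e)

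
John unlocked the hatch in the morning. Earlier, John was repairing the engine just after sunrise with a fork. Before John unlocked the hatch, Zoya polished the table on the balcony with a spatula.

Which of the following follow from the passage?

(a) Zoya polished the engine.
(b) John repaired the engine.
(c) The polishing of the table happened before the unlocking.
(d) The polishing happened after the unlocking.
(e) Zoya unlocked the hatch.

(c)

(a) Not entailed — Zoya polished the table, not the engine; the engine belongs to the repairing event.
(b) Not entailed — 'was repairing' is progressive on an accomplishment; it does not entail the completed 'repaired'.
(c) Entailed — the narrative places the polishing before the unlocking.
(d) Not entailed — the narrative places the polishing before the unlocking, not after.
(e) Not entailed — the passage has John unlocking the hatch, not Zoya.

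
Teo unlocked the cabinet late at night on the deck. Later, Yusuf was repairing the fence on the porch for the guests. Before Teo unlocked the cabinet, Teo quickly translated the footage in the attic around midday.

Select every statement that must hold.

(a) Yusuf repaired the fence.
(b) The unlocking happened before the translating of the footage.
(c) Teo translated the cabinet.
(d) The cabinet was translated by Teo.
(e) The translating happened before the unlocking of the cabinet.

(a) Not entailed — 'was repairing' is progressive on an accomplishment; it does not entail the completed 'repaired'.
(b) Not entailed — the narrative places the translating before the unlocking, not after.
(c) Not entailed — Teo translated the footage, not the cabinet; the cabinet belongs to the unlocking event.
(d) Not entailed — Teo translated the footage, not the cabinet; the cabinet belongs to the unlocking event.
(e) Entailed — the narrative places the translating before the unlocking.

(e)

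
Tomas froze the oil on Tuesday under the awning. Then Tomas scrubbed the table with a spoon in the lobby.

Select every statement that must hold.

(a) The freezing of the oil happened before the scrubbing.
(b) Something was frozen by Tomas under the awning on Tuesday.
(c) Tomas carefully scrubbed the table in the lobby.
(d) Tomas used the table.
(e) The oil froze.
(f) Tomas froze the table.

(a), (b), (e)

(a) Entailed — the narrative places the freezing before the scrubbing.
(b) Entailed — this follows by dropping conjuncts from the freezing event's description.
(c) Not entailed — 'carefully' adds information not in the original event.
(d) Not entailed — the table is the patient, not an instrument — Tomas used a spoon.
(e) Entailed — 'Tomas froze the oil' is causative; it entails the inchoative 'the oil froze'.
(f) Not entailed — Tomas froze the oil, not the table; the table belongs to the scrubbing event.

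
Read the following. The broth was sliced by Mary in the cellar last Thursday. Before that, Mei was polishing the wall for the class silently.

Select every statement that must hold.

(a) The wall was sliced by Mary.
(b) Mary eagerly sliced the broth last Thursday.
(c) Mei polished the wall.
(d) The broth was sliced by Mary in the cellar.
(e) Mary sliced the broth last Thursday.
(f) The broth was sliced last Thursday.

(a) Not entailed — Mary sliced the broth, not the wall; the wall belongs to the polishing event.
(b) Not entailed — 'eagerly' adds information not in the original event.
(c) Entailed — 'polish' is an activity; 'was polishing' entails that some polishing happened, so 'polished' holds.
(d) Entailed — every conjunct here is already in the original slicing event.
(e) Entailed — the original entails any weakening of itself; this just drops 'in the cellar'.
(f) Entailed — this follows by dropping conjuncts from the slicing event's description.

(c), (d), (e), (f)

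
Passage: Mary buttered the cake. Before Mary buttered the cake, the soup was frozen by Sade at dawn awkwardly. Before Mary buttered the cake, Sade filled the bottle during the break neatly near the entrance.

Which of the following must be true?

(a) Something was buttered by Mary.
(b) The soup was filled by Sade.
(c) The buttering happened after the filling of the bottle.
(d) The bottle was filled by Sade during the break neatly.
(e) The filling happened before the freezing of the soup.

(a) Entailed — every conjunct here is already in the original buttering event.
(b) Not entailed — Sade filled the bottle, not the soup; the soup belongs to the freezing event.
(c) Entailed — the narrative places the filling before the buttering.
(d) Entailed — this follows by dropping conjuncts from the filling event's description.
(e) Not entailed — the narrative doesn't order the filling relative to the freezing.

(a), (c), (d)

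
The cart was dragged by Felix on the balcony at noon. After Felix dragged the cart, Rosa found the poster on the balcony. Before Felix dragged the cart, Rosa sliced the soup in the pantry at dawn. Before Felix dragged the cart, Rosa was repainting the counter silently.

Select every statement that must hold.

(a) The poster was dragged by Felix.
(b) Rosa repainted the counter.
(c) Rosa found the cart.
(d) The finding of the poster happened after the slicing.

(a) Not entailed — Felix dragged the cart, not the poster; the poster belongs to the finding event.
(b) Not entailed — 'was repainting' is progressive on an accomplishment; it does not entail the completed 'repainted'.
(c) Not entailed — Rosa found the poster, not the cart; the cart belongs to the dragging event.
(d) Entailed — the narrative places the slicing before the finding.

(d)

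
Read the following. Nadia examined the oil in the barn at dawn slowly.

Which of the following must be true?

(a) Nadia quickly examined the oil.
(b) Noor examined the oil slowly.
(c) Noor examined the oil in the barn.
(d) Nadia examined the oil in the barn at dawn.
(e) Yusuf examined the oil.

(a) Not entailed — 'quickly' adds a manner not in (and inconsistent with) the original.
(b) Not entailed — the passage has Nadia examining the oil, not Noor.
(c) Not entailed — the passage has Nadia examining the oil, not Noor.
(d) Entailed — dropping 'slowly' leaves a sub-description the original still satisfies.
(e) Not entailed — the passage has Nadia examining the oil, not Yusuf.

(d)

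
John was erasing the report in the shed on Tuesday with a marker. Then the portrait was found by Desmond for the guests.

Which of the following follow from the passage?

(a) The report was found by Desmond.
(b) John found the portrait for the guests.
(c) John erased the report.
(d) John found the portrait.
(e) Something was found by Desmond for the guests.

(a) Not entailed — Desmond found the portrait, not the report; the report belongs to the erasing event.
(b) Not entailed — the passage has Desmond finding the portrait, not John.
(c) Not entailed — 'was erasing' is progressive on an accomplishment; it does not entail the completed 'erased'.
(d) Not entailed — the passage has Desmond finding the portrait, not John.
(e) Entailed — the original entails any weakening of itself; this just generalizes the patient.

(e)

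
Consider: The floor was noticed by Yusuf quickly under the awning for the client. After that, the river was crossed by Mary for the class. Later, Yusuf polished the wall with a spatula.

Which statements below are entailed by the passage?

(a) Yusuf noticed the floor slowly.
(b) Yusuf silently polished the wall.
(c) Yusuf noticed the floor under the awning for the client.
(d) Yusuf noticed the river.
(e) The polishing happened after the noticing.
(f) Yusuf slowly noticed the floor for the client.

(c), (e)

(a) Not entailed — 'slowly' adds a manner not in (and inconsistent with) the original.
(b) Not entailed — 'silently' adds information not in the original event.
(c) Entailed — the original entails any weakening of itself; this just drops 'quickly'.
(d) Not entailed — Yusuf noticed the floor, not the river; the river belongs to the crossing event.
(e) Entailed — the narrative places the noticing before the polishing.
(f) Not entailed — 'slowly' adds a manner not in (and inconsistent with) the original.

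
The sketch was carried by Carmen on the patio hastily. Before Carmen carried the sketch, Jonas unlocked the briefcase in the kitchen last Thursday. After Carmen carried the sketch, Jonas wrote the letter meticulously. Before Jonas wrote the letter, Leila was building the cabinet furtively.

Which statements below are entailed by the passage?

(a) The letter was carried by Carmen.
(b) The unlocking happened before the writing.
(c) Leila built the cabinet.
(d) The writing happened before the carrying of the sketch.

(a) Not entailed — Carmen carried the sketch, not the letter; the letter belongs to the writing event.
(b) Entailed — the narrative places the unlocking before the writing.
(c) Not entailed — 'was building' is progressive on an accomplishment; it does not entail the completed 'built'.
(d) Not entailed — the narrative places the carrying before the writing, not after.

(b)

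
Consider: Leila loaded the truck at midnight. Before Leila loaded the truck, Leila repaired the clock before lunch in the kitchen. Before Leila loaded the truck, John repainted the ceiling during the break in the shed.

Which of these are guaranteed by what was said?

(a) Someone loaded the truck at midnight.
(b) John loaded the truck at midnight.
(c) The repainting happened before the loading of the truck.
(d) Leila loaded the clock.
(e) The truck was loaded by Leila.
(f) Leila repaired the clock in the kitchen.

(a), (c), (e), (f)

(a) Entailed — generalizing the agent leaves a sub-description the original still satisfies.
(b) Not entailed — the passage has Leila loading the truck, not John.
(c) Entailed — the narrative places the repainting before the loading.
(d) Not entailed — Leila loaded the truck, not the clock; the clock belongs to the repairing event.
(e) Entailed — dropping 'at midnight' leaves a sub-description the original still satisfies.
(f) Entailed — dropping 'before lunch' leaves a sub-description the original still satisfies.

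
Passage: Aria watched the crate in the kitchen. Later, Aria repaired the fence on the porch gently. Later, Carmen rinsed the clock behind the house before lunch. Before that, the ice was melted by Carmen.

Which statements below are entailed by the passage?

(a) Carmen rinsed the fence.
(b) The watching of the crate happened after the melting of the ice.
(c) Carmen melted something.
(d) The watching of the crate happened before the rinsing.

(c), (d)

(a) Not entailed — Carmen rinsed the clock, not the fence; the fence belongs to the repairing event.
(b) Not entailed — the narrative doesn't order the melting relative to the watching.
(c) Entailed — generalizing the patient leaves a sub-description the original still satisfies.
(d) Entailed — the narrative places the watching before the rinsing.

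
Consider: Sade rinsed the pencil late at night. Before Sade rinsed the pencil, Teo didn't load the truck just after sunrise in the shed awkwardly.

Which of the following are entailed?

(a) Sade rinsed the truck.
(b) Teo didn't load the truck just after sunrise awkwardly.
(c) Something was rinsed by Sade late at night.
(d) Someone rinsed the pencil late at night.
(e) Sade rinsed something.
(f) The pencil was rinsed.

(a) Not entailed — Sade rinsed the pencil, not the truck; the truck belongs to the loading event.
(b) Not entailed — dropping 'in the shed' under negation is not valid — the original leaves open that Teo loaded the truck some other way.
(c) Entailed — the original entails any weakening of itself; this just generalizes the patient.
(d) Entailed — generalizing the agent leaves a sub-description the original still satisfies.
(e) Entailed — every conjunct here is already in the original rinsing event.
(f) Entailed — this follows by dropping conjuncts from the rinsing event's description.

(c), (d), (e), (f)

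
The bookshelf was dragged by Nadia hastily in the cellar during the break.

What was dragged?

'the bookshelf' marks the patient of the dragging event.

the bookshelf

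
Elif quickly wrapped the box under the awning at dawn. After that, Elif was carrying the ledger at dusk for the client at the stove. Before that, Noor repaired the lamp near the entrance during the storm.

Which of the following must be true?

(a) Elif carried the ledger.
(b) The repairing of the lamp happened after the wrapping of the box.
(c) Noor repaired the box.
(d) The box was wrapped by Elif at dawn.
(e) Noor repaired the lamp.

(a) Entailed — 'carry' is an activity; 'was carrying' entails that some carrying happened, so 'carried' holds.
(b) Not entailed — the narrative doesn't order the wrapping relative to the repairing.
(c) Not entailed — Noor repaired the lamp, not the box; the box belongs to the wrapping event.
(d) Entailed — the original entails any weakening of itself; this just drops 'quickly', 'under the awning'.
(e) Entailed — dropping 'during the storm', 'near the entrance' leaves a sub-description the original still satisfies.

(a), (d), (e)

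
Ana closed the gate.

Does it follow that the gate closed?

'Ana closed the gate' is the causative; it entails the inchoative 'the gate closed'.

yes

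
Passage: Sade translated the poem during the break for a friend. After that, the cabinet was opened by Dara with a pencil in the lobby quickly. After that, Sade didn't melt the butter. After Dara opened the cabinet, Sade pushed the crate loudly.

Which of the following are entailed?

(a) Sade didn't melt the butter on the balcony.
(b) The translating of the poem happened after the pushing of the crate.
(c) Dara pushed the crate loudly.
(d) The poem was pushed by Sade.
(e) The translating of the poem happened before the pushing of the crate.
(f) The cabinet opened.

(a), (e), (f)

(a) Entailed — under negation, adding a further restriction is entailed: if no such melting event occurred, none occurred on the balcony either.
(b) Not entailed — the narrative places the translating before the pushing, not after.
(c) Not entailed — the passage has Sade pushing the crate, not Dara.
(d) Not entailed — Sade pushed the crate, not the poem; the poem belongs to the translating event.
(e) Entailed — the narrative places the translating before the pushing.
(f) Entailed — 'Dara opened the cabinet' is causative; it entails the inchoative 'the cabinet opened'.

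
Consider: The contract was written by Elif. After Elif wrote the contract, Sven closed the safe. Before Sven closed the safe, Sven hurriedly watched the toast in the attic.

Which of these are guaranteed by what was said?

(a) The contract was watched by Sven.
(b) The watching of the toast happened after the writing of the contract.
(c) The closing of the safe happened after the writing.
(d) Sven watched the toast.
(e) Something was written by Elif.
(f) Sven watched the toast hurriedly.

(c), (d), (e), (f)

(a) Not entailed — Sven watched the toast, not the contract; the contract belongs to the writing event.
(b) Not entailed — the narrative doesn't order the writing relative to the watching.
(c) Entailed — the narrative places the writing before the closing.
(d) Entailed — every conjunct here is already in the original watching event.
(e) Entailed — this follows by dropping conjuncts from the writing event's description.
(f) Entailed — the original entails any weakening of itself; this just drops 'in the attic'.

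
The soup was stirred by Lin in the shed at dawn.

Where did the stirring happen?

in the shed

'in the shed' marks the location of the stirring event.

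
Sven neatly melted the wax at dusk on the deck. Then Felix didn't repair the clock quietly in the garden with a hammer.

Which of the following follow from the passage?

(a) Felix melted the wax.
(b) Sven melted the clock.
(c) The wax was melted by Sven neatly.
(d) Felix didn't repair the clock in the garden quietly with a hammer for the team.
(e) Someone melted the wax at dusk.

(a) Not entailed — the passage has Sven melting the wax, not Felix.
(b) Not entailed — Sven melted the wax, not the clock; the clock belongs to the repairing event.
(c) Entailed — this follows by dropping conjuncts from the melting event's description.
(d) Entailed — under negation, adding a further restriction is entailed: if no such repairing event occurred, none occurred for the team either.
(e) Entailed — every conjunct here is already in the original melting event.

(c), (d), (e)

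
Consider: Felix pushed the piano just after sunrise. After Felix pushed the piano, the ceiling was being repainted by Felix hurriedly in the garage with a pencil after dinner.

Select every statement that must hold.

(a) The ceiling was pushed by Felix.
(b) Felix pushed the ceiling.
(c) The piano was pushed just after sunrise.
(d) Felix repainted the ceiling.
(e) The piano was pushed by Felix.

(a) Not entailed — Felix pushed the piano, not the ceiling; the ceiling belongs to the repainting event.
(b) Not entailed — Felix pushed the piano, not the ceiling; the ceiling belongs to the repainting event.
(c) Entailed — this follows by dropping conjuncts from the pushing event's description.
(d) Not entailed — 'was repainting' is progressive on an accomplishment; it does not entail the completed 'repainted'.
(e) Entailed — dropping 'just after sunrise' leaves a sub-description the original still satisfies.

(c), (e)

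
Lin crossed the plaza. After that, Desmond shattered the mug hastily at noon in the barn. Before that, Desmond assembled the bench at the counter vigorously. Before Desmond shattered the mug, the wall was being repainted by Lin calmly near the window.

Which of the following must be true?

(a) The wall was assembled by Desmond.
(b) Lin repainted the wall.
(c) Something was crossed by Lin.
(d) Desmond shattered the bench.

(a) Not entailed — Desmond assembled the bench, not the wall; the wall belongs to the repainting event.
(b) Not entailed — 'was repainting' is progressive on an accomplishment; it does not entail the completed 'repainted'.
(c) Entailed — every conjunct here is already in the original crossing event.
(d) Not entailed — Desmond shattered the mug, not the bench; the bench belongs to the assembling event.

(c)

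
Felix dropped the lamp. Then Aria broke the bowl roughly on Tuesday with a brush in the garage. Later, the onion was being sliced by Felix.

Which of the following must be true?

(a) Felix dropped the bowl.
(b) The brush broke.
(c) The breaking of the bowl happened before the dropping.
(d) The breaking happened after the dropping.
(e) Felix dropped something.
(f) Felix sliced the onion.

(d), (e)

(a) Not entailed — Felix dropped the lamp, not the bowl; the bowl belongs to the breaking event.
(b) Not entailed — the bowl is what broke, not the brush.
(c) Not entailed — the narrative places the dropping before the breaking, not after.
(d) Entailed — the narrative places the dropping before the breaking.
(e) Entailed — the original entails any weakening of itself; this just generalizes the patient.
(f) Not entailed — 'was slicing' is progressive on an accomplishment; it does not entail the completed 'sliced'.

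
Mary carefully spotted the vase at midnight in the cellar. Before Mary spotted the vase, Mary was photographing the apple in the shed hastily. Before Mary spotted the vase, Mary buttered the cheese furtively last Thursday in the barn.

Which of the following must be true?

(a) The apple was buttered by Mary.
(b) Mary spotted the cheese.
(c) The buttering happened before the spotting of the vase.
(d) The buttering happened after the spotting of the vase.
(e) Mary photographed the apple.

(c)

(a) Not entailed — Mary buttered the cheese, not the apple; the apple belongs to the photographing event.
(b) Not entailed — Mary spotted the vase, not the cheese; the cheese belongs to the buttering event.
(c) Entailed — the narrative places the buttering before the spotting.
(d) Not entailed — the narrative places the buttering before the spotting, not after.
(e) Not entailed — 'was photographing' is progressive on an accomplishment; it does not entail the completed 'photographed'.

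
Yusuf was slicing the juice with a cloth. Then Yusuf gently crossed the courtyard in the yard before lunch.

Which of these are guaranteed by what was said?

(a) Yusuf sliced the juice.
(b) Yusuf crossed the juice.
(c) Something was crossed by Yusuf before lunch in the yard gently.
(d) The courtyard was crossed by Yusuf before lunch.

(a) Not entailed — 'was slicing' is progressive on an accomplishment; it does not entail the completed 'sliced'.
(b) Not entailed — Yusuf crossed the courtyard, not the juice; the juice belongs to the slicing event.
(c) Entailed — every conjunct here is already in the original crossing event.
(d) Entailed — this follows by dropping conjuncts from the crossing event's description.

(c), (d)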